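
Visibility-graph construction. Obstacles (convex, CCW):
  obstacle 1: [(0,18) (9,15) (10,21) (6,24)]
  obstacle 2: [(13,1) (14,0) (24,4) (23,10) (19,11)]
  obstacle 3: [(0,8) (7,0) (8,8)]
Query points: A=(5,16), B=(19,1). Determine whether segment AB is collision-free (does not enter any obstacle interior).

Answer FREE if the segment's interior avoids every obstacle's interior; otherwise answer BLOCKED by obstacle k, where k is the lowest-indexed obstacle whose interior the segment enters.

Obstacle 1 [(0,18) (9,15) (10,21) (6,24)]:
  edge (0,18)–(9,15): clear
  edge (9,15)–(10,21): clear
  edge (10,21)–(6,24): clear
  edge (6,24)–(0,18): clear
  midpoint (12,17/2) outside
  → clear
Obstacle 2 [(13,1) (14,0) (24,4) (23,10) (19,11)]:
  edge (13,1)–(14,0): clear
  edge (14,0)–(24,4): crosses AB
  edge (24,4)–(23,10): clear
  edge (23,10)–(19,11): clear
  edge (19,11)–(13,1): crosses AB
  → BLOCKED
Obstacle 3 [(0,8) (7,0) (8,8)]:
  edge (0,8)–(7,0): clear
  edge (7,0)–(8,8): clear
  edge (8,8)–(0,8): clear
  midpoint (12,17/2) outside
  → clear

BLOCKED by obstacle 2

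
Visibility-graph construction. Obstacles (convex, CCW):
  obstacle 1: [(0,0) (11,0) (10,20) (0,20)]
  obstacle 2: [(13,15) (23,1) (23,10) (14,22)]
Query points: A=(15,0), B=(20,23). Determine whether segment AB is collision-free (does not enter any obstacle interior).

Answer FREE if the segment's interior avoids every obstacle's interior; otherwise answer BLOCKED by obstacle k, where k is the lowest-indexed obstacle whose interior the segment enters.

BLOCKED by obstacle 2

Obstacle 1 [(0,0) (11,0) (10,20) (0,20)]:
  edge (0,0)–(11,0): clear
  edge (11,0)–(10,20): clear
  edge (10,20)–(0,20): clear
  edge (0,20)–(0,0): clear
  midpoint (35/2,23/2) outside
  → clear
Obstacle 2 [(13,15) (23,1) (23,10) (14,22)]:
  edge (13,15)–(23,1): crosses AB
  edge (23,1)–(23,10): clear
  edge (23,10)–(14,22): crosses AB
  edge (14,22)–(13,15): clear
  → BLOCKED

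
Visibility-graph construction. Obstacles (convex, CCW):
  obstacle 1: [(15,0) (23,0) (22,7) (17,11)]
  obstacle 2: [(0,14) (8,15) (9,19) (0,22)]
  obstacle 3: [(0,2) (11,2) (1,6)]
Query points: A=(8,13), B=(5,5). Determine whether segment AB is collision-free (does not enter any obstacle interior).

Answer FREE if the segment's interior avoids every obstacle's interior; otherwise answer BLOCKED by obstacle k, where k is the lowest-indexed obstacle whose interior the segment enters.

Obstacle 1 [(15,0) (23,0) (22,7) (17,11)]:
  edge (15,0)–(23,0): clear
  edge (23,0)–(22,7): clear
  edge (22,7)–(17,11): clear
  edge (17,11)–(15,0): clear
  midpoint (13/2,9) outside
  → clear
Obstacle 2 [(0,14) (8,15) (9,19) (0,22)]:
  edge (0,14)–(8,15): clear
  edge (8,15)–(9,19): clear
  edge (9,19)–(0,22): clear
  edge (0,22)–(0,14): clear
  midpoint (13/2,9) outside
  → clear
Obstacle 3 [(0,2) (11,2) (1,6)]:
  edge (0,2)–(11,2): clear
  edge (11,2)–(1,6): clear
  edge (1,6)–(0,2): clear
  midpoint (13/2,9) outside
  → clear

FREE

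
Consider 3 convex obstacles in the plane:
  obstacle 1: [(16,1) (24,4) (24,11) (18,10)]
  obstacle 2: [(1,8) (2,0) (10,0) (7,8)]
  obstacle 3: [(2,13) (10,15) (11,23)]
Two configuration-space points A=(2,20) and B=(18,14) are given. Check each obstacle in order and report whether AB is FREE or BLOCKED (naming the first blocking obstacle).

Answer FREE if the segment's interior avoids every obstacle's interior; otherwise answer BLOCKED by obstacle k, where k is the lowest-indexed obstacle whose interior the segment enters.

BLOCKED by obstacle 3

Obstacle 1 [(16,1) (24,4) (24,11) (18,10)]:
  edge (16,1)–(24,4): clear
  edge (24,4)–(24,11): clear
  edge (24,11)–(18,10): clear
  edge (18,10)–(16,1): clear
  midpoint (10,17) outside
  → clear
Obstacle 2 [(1,8) (2,0) (10,0) (7,8)]:
  edge (1,8)–(2,0): clear
  edge (2,0)–(10,0): clear
  edge (10,0)–(7,8): clear
  edge (7,8)–(1,8): clear
  midpoint (10,17) outside
  → clear
Obstacle 3 [(2,13) (10,15) (11,23)]:
  edge (2,13)–(10,15): clear
  edge (10,15)–(11,23): crosses AB
  edge (11,23)–(2,13): crosses AB
  → BLOCKED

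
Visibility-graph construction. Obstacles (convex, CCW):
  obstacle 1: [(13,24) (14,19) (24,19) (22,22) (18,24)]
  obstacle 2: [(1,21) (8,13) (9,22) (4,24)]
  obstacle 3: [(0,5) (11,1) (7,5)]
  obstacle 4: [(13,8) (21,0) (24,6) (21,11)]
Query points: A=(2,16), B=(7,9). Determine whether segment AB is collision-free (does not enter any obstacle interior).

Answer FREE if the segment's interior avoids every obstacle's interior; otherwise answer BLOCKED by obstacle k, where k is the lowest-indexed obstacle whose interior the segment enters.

FREE

Obstacle 1 [(13,24) (14,19) (24,19) (22,22) (18,24)]:
  edge (13,24)–(14,19): clear
  edge (14,19)–(24,19): clear
  edge (24,19)–(22,22): clear
  edge (22,22)–(18,24): clear
  edge (18,24)–(13,24): clear
  midpoint (9/2,25/2) outside
  → clear
Obstacle 2 [(1,21) (8,13) (9,22) (4,24)]:
  edge (1,21)–(8,13): clear
  edge (8,13)–(9,22): clear
  edge (9,22)–(4,24): clear
  edge (4,24)–(1,21): clear
  midpoint (9/2,25/2) outside
  → clear
Obstacle 3 [(0,5) (11,1) (7,5)]:
  edge (0,5)–(11,1): clear
  edge (11,1)–(7,5): clear
  edge (7,5)–(0,5): clear
  midpoint (9/2,25/2) outside
  → clear
Obstacle 4 [(13,8) (21,0) (24,6) (21,11)]:
  edge (13,8)–(21,0): clear
  edge (21,0)–(24,6): clear
  edge (24,6)–(21,11): clear
  edge (21,11)–(13,8): clear
  midpoint (9/2,25/2) outside
  → clear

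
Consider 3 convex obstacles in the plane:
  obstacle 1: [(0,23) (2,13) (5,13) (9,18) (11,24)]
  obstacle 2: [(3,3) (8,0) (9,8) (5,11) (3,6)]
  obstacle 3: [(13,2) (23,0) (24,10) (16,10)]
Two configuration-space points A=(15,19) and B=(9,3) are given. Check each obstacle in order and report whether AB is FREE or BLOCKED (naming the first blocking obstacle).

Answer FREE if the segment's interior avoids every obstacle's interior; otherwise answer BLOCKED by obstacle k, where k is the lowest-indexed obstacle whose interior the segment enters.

Obstacle 1 [(0,23) (2,13) (5,13) (9,18) (11,24)]:
  edge (0,23)–(2,13): clear
  edge (2,13)–(5,13): clear
  edge (5,13)–(9,18): clear
  edge (9,18)–(11,24): clear
  edge (11,24)–(0,23): clear
  midpoint (12,11) outside
  → clear
Obstacle 2 [(3,3) (8,0) (9,8) (5,11) (3,6)]:
  edge (3,3)–(8,0): clear
  edge (8,0)–(9,8): clear
  edge (9,8)–(5,11): clear
  edge (5,11)–(3,6): clear
  edge (3,6)–(3,3): clear
  midpoint (12,11) outside
  → clear
Obstacle 3 [(13,2) (23,0) (24,10) (16,10)]:
  edge (13,2)–(23,0): clear
  edge (23,0)–(24,10): clear
  edge (24,10)–(16,10): clear
  edge (16,10)–(13,2): clear
  midpoint (12,11) outside
  → clear

FREE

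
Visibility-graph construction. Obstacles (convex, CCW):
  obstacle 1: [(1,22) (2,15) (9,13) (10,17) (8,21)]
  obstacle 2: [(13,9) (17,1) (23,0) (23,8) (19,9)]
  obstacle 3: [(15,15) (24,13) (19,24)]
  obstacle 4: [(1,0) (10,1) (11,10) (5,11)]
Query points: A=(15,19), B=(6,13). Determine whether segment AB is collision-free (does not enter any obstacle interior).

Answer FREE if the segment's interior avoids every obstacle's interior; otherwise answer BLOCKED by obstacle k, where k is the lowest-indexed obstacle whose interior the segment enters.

BLOCKED by obstacle 1

Obstacle 1 [(1,22) (2,15) (9,13) (10,17) (8,21)]:
  edge (1,22)–(2,15): clear
  edge (2,15)–(9,13): crosses AB
  edge (9,13)–(10,17): crosses AB
  edge (10,17)–(8,21): clear
  edge (8,21)–(1,22): clear
  → BLOCKED
Obstacle 2 [(13,9) (17,1) (23,0) (23,8) (19,9)]:
  edge (13,9)–(17,1): clear
  edge (17,1)–(23,0): clear
  edge (23,0)–(23,8): clear
  edge (23,8)–(19,9): clear
  edge (19,9)–(13,9): clear
  midpoint (21/2,16) outside
  → clear
Obstacle 3 [(15,15) (24,13) (19,24)]:
  edge (15,15)–(24,13): clear
  edge (24,13)–(19,24): clear
  edge (19,24)–(15,15): clear
  midpoint (21/2,16) outside
  → clear
Obstacle 4 [(1,0) (10,1) (11,10) (5,11)]:
  edge (1,0)–(10,1): clear
  edge (10,1)–(11,10): clear
  edge (11,10)–(5,11): clear
  edge (5,11)–(1,0): clear
  midpoint (21/2,16) outside
  → clear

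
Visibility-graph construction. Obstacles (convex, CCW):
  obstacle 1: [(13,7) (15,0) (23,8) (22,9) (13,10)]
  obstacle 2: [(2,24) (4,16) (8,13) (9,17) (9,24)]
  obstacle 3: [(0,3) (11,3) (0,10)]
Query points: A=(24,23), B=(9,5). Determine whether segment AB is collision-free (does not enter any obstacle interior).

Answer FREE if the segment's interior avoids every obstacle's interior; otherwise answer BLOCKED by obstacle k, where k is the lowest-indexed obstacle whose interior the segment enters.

BLOCKED by obstacle 1

Obstacle 1 [(13,7) (15,0) (23,8) (22,9) (13,10)]:
  edge (13,7)–(15,0): clear
  edge (15,0)–(23,8): clear
  edge (23,8)–(22,9): clear
  edge (22,9)–(13,10): crosses AB
  edge (13,10)–(13,7): crosses AB
  → BLOCKED
Obstacle 2 [(2,24) (4,16) (8,13) (9,17) (9,24)]:
  edge (2,24)–(4,16): clear
  edge (4,16)–(8,13): clear
  edge (8,13)–(9,17): clear
  edge (9,17)–(9,24): clear
  edge (9,24)–(2,24): clear
  midpoint (33/2,14) outside
  → clear
Obstacle 3 [(0,3) (11,3) (0,10)]:
  edge (0,3)–(11,3): clear
  edge (11,3)–(0,10): clear
  edge (0,10)–(0,3): clear
  midpoint (33/2,14) outside
  → clear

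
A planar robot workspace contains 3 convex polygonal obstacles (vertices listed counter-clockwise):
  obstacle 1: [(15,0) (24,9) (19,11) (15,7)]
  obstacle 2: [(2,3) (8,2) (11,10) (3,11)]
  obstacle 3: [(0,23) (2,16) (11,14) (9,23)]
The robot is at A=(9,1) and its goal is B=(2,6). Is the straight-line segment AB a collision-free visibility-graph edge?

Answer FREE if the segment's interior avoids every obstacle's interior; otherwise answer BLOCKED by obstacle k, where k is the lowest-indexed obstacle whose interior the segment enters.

BLOCKED by obstacle 2

Obstacle 1 [(15,0) (24,9) (19,11) (15,7)]:
  edge (15,0)–(24,9): clear
  edge (24,9)–(19,11): clear
  edge (19,11)–(15,7): clear
  edge (15,7)–(15,0): clear
  midpoint (11/2,7/2) outside
  → clear
Obstacle 2 [(2,3) (8,2) (11,10) (3,11)]:
  edge (2,3)–(8,2): crosses AB
  edge (8,2)–(11,10): clear
  edge (11,10)–(3,11): clear
  edge (3,11)–(2,3): crosses AB
  → BLOCKED
Obstacle 3 [(0,23) (2,16) (11,14) (9,23)]:
  edge (0,23)–(2,16): clear
  edge (2,16)–(11,14): clear
  edge (11,14)–(9,23): clear
  edge (9,23)–(0,23): clear
  midpoint (11/2,7/2) outside
  → clear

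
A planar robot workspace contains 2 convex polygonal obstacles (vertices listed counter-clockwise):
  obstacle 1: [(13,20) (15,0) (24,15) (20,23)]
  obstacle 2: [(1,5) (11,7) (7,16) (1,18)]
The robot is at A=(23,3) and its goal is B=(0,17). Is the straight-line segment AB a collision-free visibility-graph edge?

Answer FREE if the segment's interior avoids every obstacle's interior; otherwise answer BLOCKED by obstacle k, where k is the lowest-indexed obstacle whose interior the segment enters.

Obstacle 1 [(13,20) (15,0) (24,15) (20,23)]:
  edge (13,20)–(15,0): crosses AB
  edge (15,0)–(24,15): crosses AB
  edge (24,15)–(20,23): clear
  edge (20,23)–(13,20): clear
  → BLOCKED
Obstacle 2 [(1,5) (11,7) (7,16) (1,18)]:
  edge (1,5)–(11,7): clear
  edge (11,7)–(7,16): crosses AB
  edge (7,16)–(1,18): clear
  edge (1,18)–(1,5): crosses AB
  → BLOCKED

BLOCKED by obstacle 1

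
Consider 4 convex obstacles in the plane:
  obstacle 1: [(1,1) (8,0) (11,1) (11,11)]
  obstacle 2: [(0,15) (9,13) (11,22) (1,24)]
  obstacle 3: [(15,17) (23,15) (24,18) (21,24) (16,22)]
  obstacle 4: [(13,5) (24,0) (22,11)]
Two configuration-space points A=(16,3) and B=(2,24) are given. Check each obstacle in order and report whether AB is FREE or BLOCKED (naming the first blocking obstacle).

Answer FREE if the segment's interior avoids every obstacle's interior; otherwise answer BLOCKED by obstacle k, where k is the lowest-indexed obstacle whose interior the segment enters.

Obstacle 1 [(1,1) (8,0) (11,1) (11,11)]:
  edge (1,1)–(8,0): clear
  edge (8,0)–(11,1): clear
  edge (11,1)–(11,11): crosses AB
  edge (11,11)–(1,1): crosses AB
  → BLOCKED
Obstacle 2 [(0,15) (9,13) (11,22) (1,24)]:
  edge (0,15)–(9,13): clear
  edge (9,13)–(11,22): crosses AB
  edge (11,22)–(1,24): crosses AB
  edge (1,24)–(0,15): clear
  → BLOCKED
Obstacle 3 [(15,17) (23,15) (24,18) (21,24) (16,22)]:
  edge (15,17)–(23,15): clear
  edge (23,15)–(24,18): clear
  edge (24,18)–(21,24): clear
  edge (21,24)–(16,22): clear
  edge (16,22)–(15,17): clear
  midpoint (9,27/2) outside
  → clear
Obstacle 4 [(13,5) (24,0) (22,11)]:
  edge (13,5)–(24,0): crosses AB
  edge (24,0)–(22,11): clear
  edge (22,11)–(13,5): crosses AB
  → BLOCKED

BLOCKED by obstacle 1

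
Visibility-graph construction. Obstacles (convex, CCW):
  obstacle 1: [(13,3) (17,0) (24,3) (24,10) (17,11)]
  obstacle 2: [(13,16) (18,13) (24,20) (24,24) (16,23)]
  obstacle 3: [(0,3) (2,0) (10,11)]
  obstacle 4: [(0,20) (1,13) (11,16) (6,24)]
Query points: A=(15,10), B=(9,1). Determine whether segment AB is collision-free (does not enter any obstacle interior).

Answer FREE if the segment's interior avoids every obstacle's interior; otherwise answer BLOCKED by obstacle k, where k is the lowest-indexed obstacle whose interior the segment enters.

Obstacle 1 [(13,3) (17,0) (24,3) (24,10) (17,11)]:
  edge (13,3)–(17,0): clear
  edge (17,0)–(24,3): clear
  edge (24,3)–(24,10): clear
  edge (24,10)–(17,11): clear
  edge (17,11)–(13,3): clear
  midpoint (12,11/2) outside
  → clear
Obstacle 2 [(13,16) (18,13) (24,20) (24,24) (16,23)]:
  edge (13,16)–(18,13): clear
  edge (18,13)–(24,20): clear
  edge (24,20)–(24,24): clear
  edge (24,24)–(16,23): clear
  edge (16,23)–(13,16): clear
  midpoint (12,11/2) outside
  → clear
Obstacle 3 [(0,3) (2,0) (10,11)]:
  edge (0,3)–(2,0): clear
  edge (2,0)–(10,11): clear
  edge (10,11)–(0,3): clear
  midpoint (12,11/2) outside
  → clear
Obstacle 4 [(0,20) (1,13) (11,16) (6,24)]:
  edge (0,20)–(1,13): clear
  edge (1,13)–(11,16): clear
  edge (11,16)–(6,24): clear
  edge (6,24)–(0,20): clear
  midpoint (12,11/2) outside
  → clear

FREE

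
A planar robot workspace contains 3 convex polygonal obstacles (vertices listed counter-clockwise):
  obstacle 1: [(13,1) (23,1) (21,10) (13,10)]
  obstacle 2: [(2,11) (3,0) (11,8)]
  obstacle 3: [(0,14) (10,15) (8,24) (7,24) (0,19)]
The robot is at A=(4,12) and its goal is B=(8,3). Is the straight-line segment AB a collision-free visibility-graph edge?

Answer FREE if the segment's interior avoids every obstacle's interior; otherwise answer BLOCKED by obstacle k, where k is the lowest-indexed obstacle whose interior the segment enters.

Obstacle 1 [(13,1) (23,1) (21,10) (13,10)]:
  edge (13,1)–(23,1): clear
  edge (23,1)–(21,10): clear
  edge (21,10)–(13,10): clear
  edge (13,10)–(13,1): clear
  midpoint (6,15/2) outside
  → clear
Obstacle 2 [(2,11) (3,0) (11,8)]:
  edge (2,11)–(3,0): clear
  edge (3,0)–(11,8): crosses AB
  edge (11,8)–(2,11): crosses AB
  → BLOCKED
Obstacle 3 [(0,14) (10,15) (8,24) (7,24) (0,19)]:
  edge (0,14)–(10,15): clear
  edge (10,15)–(8,24): clear
  edge (8,24)–(7,24): clear
  edge (7,24)–(0,19): clear
  edge (0,19)–(0,14): clear
  midpoint (6,15/2) outside
  → clear

BLOCKED by obstacle 2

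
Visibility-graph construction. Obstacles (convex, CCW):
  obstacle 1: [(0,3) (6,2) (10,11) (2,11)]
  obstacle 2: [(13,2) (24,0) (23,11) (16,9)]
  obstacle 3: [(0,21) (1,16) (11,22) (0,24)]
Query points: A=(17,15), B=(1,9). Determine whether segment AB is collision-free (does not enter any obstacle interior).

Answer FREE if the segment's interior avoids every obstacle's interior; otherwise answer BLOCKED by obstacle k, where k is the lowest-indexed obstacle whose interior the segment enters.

Obstacle 1 [(0,3) (6,2) (10,11) (2,11)]:
  edge (0,3)–(6,2): clear
  edge (6,2)–(10,11): clear
  edge (10,11)–(2,11): crosses AB
  edge (2,11)–(0,3): crosses AB
  → BLOCKED
Obstacle 2 [(13,2) (24,0) (23,11) (16,9)]:
  edge (13,2)–(24,0): clear
  edge (24,0)–(23,11): clear
  edge (23,11)–(16,9): clear
  edge (16,9)–(13,2): clear
  midpoint (9,12) outside
  → clear
Obstacle 3 [(0,21) (1,16) (11,22) (0,24)]:
  edge (0,21)–(1,16): clear
  edge (1,16)–(11,22): clear
  edge (11,22)–(0,24): clear
  edge (0,24)–(0,21): clear
  midpoint (9,12) outside
  → clear

BLOCKED by obstacle 1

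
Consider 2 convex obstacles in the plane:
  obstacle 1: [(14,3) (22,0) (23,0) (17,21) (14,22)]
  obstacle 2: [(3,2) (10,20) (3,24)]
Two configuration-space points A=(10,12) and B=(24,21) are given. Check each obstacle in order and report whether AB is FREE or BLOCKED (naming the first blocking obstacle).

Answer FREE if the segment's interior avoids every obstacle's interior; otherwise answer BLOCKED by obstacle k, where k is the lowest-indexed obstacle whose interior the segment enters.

Obstacle 1 [(14,3) (22,0) (23,0) (17,21) (14,22)]:
  edge (14,3)–(22,0): clear
  edge (22,0)–(23,0): clear
  edge (23,0)–(17,21): crosses AB
  edge (17,21)–(14,22): clear
  edge (14,22)–(14,3): crosses AB
  → BLOCKED
Obstacle 2 [(3,2) (10,20) (3,24)]:
  edge (3,2)–(10,20): clear
  edge (10,20)–(3,24): clear
  edge (3,24)–(3,2): clear
  midpoint (17,33/2) outside
  → clear

BLOCKED by obstacle 1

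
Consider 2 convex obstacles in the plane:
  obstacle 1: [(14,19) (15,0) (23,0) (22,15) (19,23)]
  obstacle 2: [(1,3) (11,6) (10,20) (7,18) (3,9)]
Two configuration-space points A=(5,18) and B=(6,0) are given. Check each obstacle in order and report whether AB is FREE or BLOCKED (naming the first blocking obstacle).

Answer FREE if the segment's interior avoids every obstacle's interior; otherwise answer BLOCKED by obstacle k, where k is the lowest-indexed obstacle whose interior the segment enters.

Obstacle 1 [(14,19) (15,0) (23,0) (22,15) (19,23)]:
  edge (14,19)–(15,0): clear
  edge (15,0)–(23,0): clear
  edge (23,0)–(22,15): clear
  edge (22,15)–(19,23): clear
  edge (19,23)–(14,19): clear
  midpoint (11/2,9) outside
  → clear
Obstacle 2 [(1,3) (11,6) (10,20) (7,18) (3,9)]:
  edge (1,3)–(11,6): crosses AB
  edge (11,6)–(10,20): clear
  edge (10,20)–(7,18): clear
  edge (7,18)–(3,9): crosses AB
  edge (3,9)–(1,3): clear
  → BLOCKED

BLOCKED by obstacle 2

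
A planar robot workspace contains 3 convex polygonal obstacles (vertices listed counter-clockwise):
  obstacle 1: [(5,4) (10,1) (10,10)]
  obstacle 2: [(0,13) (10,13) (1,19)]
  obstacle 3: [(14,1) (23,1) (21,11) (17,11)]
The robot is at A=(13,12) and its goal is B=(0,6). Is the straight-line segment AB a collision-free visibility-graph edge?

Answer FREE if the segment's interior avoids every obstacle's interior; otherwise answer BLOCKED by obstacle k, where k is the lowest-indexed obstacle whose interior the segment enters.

Obstacle 1 [(5,4) (10,1) (10,10)]:
  edge (5,4)–(10,1): clear
  edge (10,1)–(10,10): clear
  edge (10,10)–(5,4): clear
  midpoint (13/2,9) outside
  → clear
Obstacle 2 [(0,13) (10,13) (1,19)]:
  edge (0,13)–(10,13): clear
  edge (10,13)–(1,19): clear
  edge (1,19)–(0,13): clear
  midpoint (13/2,9) outside
  → clear
Obstacle 3 [(14,1) (23,1) (21,11) (17,11)]:
  edge (14,1)–(23,1): clear
  edge (23,1)–(21,11): clear
  edge (21,11)–(17,11): clear
  edge (17,11)–(14,1): clear
  midpoint (13/2,9) outside
  → clear

FREE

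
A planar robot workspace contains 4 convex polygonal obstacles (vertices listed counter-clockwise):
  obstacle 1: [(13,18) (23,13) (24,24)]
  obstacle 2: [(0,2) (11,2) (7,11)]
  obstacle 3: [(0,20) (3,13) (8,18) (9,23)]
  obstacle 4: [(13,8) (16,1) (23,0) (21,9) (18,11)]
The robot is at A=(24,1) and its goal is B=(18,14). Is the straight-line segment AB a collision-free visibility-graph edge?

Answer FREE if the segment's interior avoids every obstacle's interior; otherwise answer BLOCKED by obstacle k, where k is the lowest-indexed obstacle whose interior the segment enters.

Obstacle 1 [(13,18) (23,13) (24,24)]:
  edge (13,18)–(23,13): clear
  edge (23,13)–(24,24): clear
  edge (24,24)–(13,18): clear
  midpoint (21,15/2) outside
  → clear
Obstacle 2 [(0,2) (11,2) (7,11)]:
  edge (0,2)–(11,2): clear
  edge (11,2)–(7,11): clear
  edge (7,11)–(0,2): clear
  midpoint (21,15/2) outside
  → clear
Obstacle 3 [(0,20) (3,13) (8,18) (9,23)]:
  edge (0,20)–(3,13): clear
  edge (3,13)–(8,18): clear
  edge (8,18)–(9,23): clear
  edge (9,23)–(0,20): clear
  midpoint (21,15/2) outside
  → clear
Obstacle 4 [(13,8) (16,1) (23,0) (21,9) (18,11)]:
  edge (13,8)–(16,1): clear
  edge (16,1)–(23,0): clear
  edge (23,0)–(21,9): crosses AB
  edge (21,9)–(18,11): crosses AB
  edge (18,11)–(13,8): clear
  → BLOCKED

BLOCKED by obstacle 4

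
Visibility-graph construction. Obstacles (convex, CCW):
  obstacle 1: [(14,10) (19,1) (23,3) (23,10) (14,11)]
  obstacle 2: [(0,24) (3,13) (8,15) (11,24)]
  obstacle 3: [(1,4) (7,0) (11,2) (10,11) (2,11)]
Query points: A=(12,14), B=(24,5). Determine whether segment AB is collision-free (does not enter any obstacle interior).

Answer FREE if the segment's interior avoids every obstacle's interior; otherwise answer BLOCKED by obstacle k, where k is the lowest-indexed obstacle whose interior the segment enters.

Obstacle 1 [(14,10) (19,1) (23,3) (23,10) (14,11)]:
  edge (14,10)–(19,1): clear
  edge (19,1)–(23,3): clear
  edge (23,3)–(23,10): crosses AB
  edge (23,10)–(14,11): crosses AB
  edge (14,11)–(14,10): clear
  → BLOCKED
Obstacle 2 [(0,24) (3,13) (8,15) (11,24)]:
  edge (0,24)–(3,13): clear
  edge (3,13)–(8,15): clear
  edge (8,15)–(11,24): clear
  edge (11,24)–(0,24): clear
  midpoint (18,19/2) outside
  → clear
Obstacle 3 [(1,4) (7,0) (11,2) (10,11) (2,11)]:
  edge (1,4)–(7,0): clear
  edge (7,0)–(11,2): clear
  edge (11,2)–(10,11): clear
  edge (10,11)–(2,11): clear
  edge (2,11)–(1,4): clear
  midpoint (18,19/2) outside
  → clear

BLOCKED by obstacle 1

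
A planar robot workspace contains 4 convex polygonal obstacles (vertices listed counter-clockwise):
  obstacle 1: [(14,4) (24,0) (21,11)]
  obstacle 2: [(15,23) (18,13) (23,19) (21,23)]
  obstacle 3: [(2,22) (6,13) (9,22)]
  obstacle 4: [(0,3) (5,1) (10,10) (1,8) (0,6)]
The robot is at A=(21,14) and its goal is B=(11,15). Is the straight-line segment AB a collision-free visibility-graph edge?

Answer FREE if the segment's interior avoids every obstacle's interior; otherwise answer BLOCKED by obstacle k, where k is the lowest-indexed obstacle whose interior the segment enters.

Obstacle 1 [(14,4) (24,0) (21,11)]:
  edge (14,4)–(24,0): clear
  edge (24,0)–(21,11): clear
  edge (21,11)–(14,4): clear
  midpoint (16,29/2) outside
  → clear
Obstacle 2 [(15,23) (18,13) (23,19) (21,23)]:
  edge (15,23)–(18,13): crosses AB
  edge (18,13)–(23,19): crosses AB
  edge (23,19)–(21,23): clear
  edge (21,23)–(15,23): clear
  → BLOCKED
Obstacle 3 [(2,22) (6,13) (9,22)]:
  edge (2,22)–(6,13): clear
  edge (6,13)–(9,22): clear
  edge (9,22)–(2,22): clear
  midpoint (16,29/2) outside
  → clear
Obstacle 4 [(0,3) (5,1) (10,10) (1,8) (0,6)]:
  edge (0,3)–(5,1): clear
  edge (5,1)–(10,10): clear
  edge (10,10)–(1,8): clear
  edge (1,8)–(0,6): clear
  edge (0,6)–(0,3): clear
  midpoint (16,29/2) outside
  → clear

BLOCKED by obstacle 2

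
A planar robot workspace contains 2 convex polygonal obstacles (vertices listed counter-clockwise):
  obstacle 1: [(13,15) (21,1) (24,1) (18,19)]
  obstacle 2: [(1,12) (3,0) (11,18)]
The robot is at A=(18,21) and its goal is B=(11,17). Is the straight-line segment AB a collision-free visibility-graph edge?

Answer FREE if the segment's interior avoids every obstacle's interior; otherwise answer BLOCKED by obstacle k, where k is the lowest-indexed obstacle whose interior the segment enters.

Obstacle 1 [(13,15) (21,1) (24,1) (18,19)]:
  edge (13,15)–(21,1): clear
  edge (21,1)–(24,1): clear
  edge (24,1)–(18,19): clear
  edge (18,19)–(13,15): clear
  midpoint (29/2,19) outside
  → clear
Obstacle 2 [(1,12) (3,0) (11,18)]:
  edge (1,12)–(3,0): clear
  edge (3,0)–(11,18): clear
  edge (11,18)–(1,12): clear
  midpoint (29/2,19) outside
  → clear

FREE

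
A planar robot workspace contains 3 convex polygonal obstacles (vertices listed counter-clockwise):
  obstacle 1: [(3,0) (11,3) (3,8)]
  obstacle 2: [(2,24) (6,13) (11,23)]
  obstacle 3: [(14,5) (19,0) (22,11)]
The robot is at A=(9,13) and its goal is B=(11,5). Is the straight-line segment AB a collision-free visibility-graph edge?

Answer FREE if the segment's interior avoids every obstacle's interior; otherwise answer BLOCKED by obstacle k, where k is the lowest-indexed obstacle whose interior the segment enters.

Obstacle 1 [(3,0) (11,3) (3,8)]:
  edge (3,0)–(11,3): clear
  edge (11,3)–(3,8): clear
  edge (3,8)–(3,0): clear
  midpoint (10,9) outside
  → clear
Obstacle 2 [(2,24) (6,13) (11,23)]:
  edge (2,24)–(6,13): clear
  edge (6,13)–(11,23): clear
  edge (11,23)–(2,24): clear
  midpoint (10,9) outside
  → clear
Obstacle 3 [(14,5) (19,0) (22,11)]:
  edge (14,5)–(19,0): clear
  edge (19,0)–(22,11): clear
  edge (22,11)–(14,5): clear
  midpoint (10,9) outside
  → clear

FREE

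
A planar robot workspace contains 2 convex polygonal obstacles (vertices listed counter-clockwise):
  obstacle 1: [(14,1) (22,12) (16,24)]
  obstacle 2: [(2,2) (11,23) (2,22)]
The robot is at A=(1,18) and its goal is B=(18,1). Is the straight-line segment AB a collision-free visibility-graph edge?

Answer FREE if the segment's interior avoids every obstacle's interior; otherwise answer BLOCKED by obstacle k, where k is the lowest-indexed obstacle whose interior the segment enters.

BLOCKED by obstacle 1

Obstacle 1 [(14,1) (22,12) (16,24)]:
  edge (14,1)–(22,12): crosses AB
  edge (22,12)–(16,24): clear
  edge (16,24)–(14,1): crosses AB
  → BLOCKED
Obstacle 2 [(2,2) (11,23) (2,22)]:
  edge (2,2)–(11,23): crosses AB
  edge (11,23)–(2,22): clear
  edge (2,22)–(2,2): crosses AB
  → BLOCKED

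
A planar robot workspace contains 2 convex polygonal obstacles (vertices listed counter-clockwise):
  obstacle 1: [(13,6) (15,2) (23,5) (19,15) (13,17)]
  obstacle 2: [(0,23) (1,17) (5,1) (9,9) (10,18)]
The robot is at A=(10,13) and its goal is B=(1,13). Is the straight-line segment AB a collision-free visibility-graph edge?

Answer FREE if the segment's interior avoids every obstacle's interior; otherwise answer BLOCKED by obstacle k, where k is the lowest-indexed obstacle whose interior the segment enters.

Obstacle 1 [(13,6) (15,2) (23,5) (19,15) (13,17)]:
  edge (13,6)–(15,2): clear
  edge (15,2)–(23,5): clear
  edge (23,5)–(19,15): clear
  edge (19,15)–(13,17): clear
  edge (13,17)–(13,6): clear
  midpoint (11/2,13) outside
  → clear
Obstacle 2 [(0,23) (1,17) (5,1) (9,9) (10,18)]:
  edge (0,23)–(1,17): clear
  edge (1,17)–(5,1): crosses AB
  edge (5,1)–(9,9): clear
  edge (9,9)–(10,18): crosses AB
  edge (10,18)–(0,23): clear
  → BLOCKED

BLOCKED by obstacle 2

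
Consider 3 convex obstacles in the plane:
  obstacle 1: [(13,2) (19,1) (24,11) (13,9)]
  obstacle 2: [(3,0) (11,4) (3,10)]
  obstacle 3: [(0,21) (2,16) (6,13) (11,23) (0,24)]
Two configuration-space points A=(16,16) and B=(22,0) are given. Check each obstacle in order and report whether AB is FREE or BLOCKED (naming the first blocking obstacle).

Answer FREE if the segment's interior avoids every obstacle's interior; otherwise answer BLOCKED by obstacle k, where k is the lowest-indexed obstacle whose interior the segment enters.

Obstacle 1 [(13,2) (19,1) (24,11) (13,9)]:
  edge (13,2)–(19,1): clear
  edge (19,1)–(24,11): crosses AB
  edge (24,11)–(13,9): crosses AB
  edge (13,9)–(13,2): clear
  → BLOCKED
Obstacle 2 [(3,0) (11,4) (3,10)]:
  edge (3,0)–(11,4): clear
  edge (11,4)–(3,10): clear
  edge (3,10)–(3,0): clear
  midpoint (19,8) outside
  → clear
Obstacle 3 [(0,21) (2,16) (6,13) (11,23) (0,24)]:
  edge (0,21)–(2,16): clear
  edge (2,16)–(6,13): clear
  edge (6,13)–(11,23): clear
  edge (11,23)–(0,24): clear
  edge (0,24)–(0,21): clear
  midpoint (19,8) outside
  → clear

BLOCKED by obstacle 1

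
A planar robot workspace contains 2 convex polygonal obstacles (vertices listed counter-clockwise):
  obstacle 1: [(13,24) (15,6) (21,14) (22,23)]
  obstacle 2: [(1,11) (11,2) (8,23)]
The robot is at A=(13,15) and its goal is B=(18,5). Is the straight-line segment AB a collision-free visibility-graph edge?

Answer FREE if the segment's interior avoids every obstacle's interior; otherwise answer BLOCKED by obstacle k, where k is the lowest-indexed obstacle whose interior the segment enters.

BLOCKED by obstacle 1

Obstacle 1 [(13,24) (15,6) (21,14) (22,23)]:
  edge (13,24)–(15,6): crosses AB
  edge (15,6)–(21,14): crosses AB
  edge (21,14)–(22,23): clear
  edge (22,23)–(13,24): clear
  → BLOCKED
Obstacle 2 [(1,11) (11,2) (8,23)]:
  edge (1,11)–(11,2): clear
  edge (11,2)–(8,23): clear
  edge (8,23)–(1,11): clear
  midpoint (31/2,10) outside
  → clear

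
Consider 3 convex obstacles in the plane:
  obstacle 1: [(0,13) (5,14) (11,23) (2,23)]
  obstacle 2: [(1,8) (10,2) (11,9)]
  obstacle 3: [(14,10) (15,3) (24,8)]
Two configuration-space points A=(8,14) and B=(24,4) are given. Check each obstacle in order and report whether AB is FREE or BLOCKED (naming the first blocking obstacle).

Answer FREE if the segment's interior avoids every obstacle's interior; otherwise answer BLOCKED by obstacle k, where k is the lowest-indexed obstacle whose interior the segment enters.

BLOCKED by obstacle 3

Obstacle 1 [(0,13) (5,14) (11,23) (2,23)]:
  edge (0,13)–(5,14): clear
  edge (5,14)–(11,23): clear
  edge (11,23)–(2,23): clear
  edge (2,23)–(0,13): clear
  midpoint (16,9) outside
  → clear
Obstacle 2 [(1,8) (10,2) (11,9)]:
  edge (1,8)–(10,2): clear
  edge (10,2)–(11,9): clear
  edge (11,9)–(1,8): clear
  midpoint (16,9) outside
  → clear
Obstacle 3 [(14,10) (15,3) (24,8)]:
  edge (14,10)–(15,3): clear
  edge (15,3)–(24,8): crosses AB
  edge (24,8)–(14,10): crosses AB
  → BLOCKED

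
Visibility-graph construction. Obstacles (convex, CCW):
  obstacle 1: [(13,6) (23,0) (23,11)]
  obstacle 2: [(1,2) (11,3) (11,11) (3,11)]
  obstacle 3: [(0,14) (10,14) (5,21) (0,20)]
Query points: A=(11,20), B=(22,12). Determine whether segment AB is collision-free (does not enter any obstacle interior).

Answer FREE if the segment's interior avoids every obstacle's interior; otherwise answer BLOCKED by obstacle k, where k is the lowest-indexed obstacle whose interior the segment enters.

Obstacle 1 [(13,6) (23,0) (23,11)]:
  edge (13,6)–(23,0): clear
  edge (23,0)–(23,11): clear
  edge (23,11)–(13,6): clear
  midpoint (33/2,16) outside
  → clear
Obstacle 2 [(1,2) (11,3) (11,11) (3,11)]:
  edge (1,2)–(11,3): clear
  edge (11,3)–(11,11): clear
  edge (11,11)–(3,11): clear
  edge (3,11)–(1,2): clear
  midpoint (33/2,16) outside
  → clear
Obstacle 3 [(0,14) (10,14) (5,21) (0,20)]:
  edge (0,14)–(10,14): clear
  edge (10,14)–(5,21): clear
  edge (5,21)–(0,20): clear
  edge (0,20)–(0,14): clear
  midpoint (33/2,16) outside
  → clear

FREE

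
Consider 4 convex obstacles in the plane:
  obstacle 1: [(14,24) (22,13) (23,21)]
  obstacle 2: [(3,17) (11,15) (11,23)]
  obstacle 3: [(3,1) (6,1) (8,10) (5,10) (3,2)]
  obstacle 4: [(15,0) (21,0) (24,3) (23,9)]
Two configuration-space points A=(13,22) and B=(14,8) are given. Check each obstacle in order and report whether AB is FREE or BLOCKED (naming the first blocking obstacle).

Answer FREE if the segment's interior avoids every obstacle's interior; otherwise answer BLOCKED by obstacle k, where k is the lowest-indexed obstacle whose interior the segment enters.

Obstacle 1 [(14,24) (22,13) (23,21)]:
  edge (14,24)–(22,13): clear
  edge (22,13)–(23,21): clear
  edge (23,21)–(14,24): clear
  midpoint (27/2,15) outside
  → clear
Obstacle 2 [(3,17) (11,15) (11,23)]:
  edge (3,17)–(11,15): clear
  edge (11,15)–(11,23): clear
  edge (11,23)–(3,17): clear
  midpoint (27/2,15) outside
  → clear
Obstacle 3 [(3,1) (6,1) (8,10) (5,10) (3,2)]:
  edge (3,1)–(6,1): clear
  edge (6,1)–(8,10): clear
  edge (8,10)–(5,10): clear
  edge (5,10)–(3,2): clear
  edge (3,2)–(3,1): clear
  midpoint (27/2,15) outside
  → clear
Obstacle 4 [(15,0) (21,0) (24,3) (23,9)]:
  edge (15,0)–(21,0): clear
  edge (21,0)–(24,3): clear
  edge (24,3)–(23,9): clear
  edge (23,9)–(15,0): clear
  midpoint (27/2,15) outside
  → clear

FREE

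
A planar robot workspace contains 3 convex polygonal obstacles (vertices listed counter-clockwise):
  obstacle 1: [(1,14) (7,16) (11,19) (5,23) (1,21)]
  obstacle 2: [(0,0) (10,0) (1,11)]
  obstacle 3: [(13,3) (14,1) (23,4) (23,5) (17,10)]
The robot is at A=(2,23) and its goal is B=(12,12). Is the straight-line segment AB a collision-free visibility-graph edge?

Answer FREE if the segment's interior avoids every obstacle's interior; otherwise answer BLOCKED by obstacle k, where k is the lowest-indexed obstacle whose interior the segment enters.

BLOCKED by obstacle 1

Obstacle 1 [(1,14) (7,16) (11,19) (5,23) (1,21)]:
  edge (1,14)–(7,16): clear
  edge (7,16)–(11,19): crosses AB
  edge (11,19)–(5,23): clear
  edge (5,23)–(1,21): crosses AB
  edge (1,21)–(1,14): clear
  → BLOCKED
Obstacle 2 [(0,0) (10,0) (1,11)]:
  edge (0,0)–(10,0): clear
  edge (10,0)–(1,11): clear
  edge (1,11)–(0,0): clear
  midpoint (7,35/2) outside
  → clear
Obstacle 3 [(13,3) (14,1) (23,4) (23,5) (17,10)]:
  edge (13,3)–(14,1): clear
  edge (14,1)–(23,4): clear
  edge (23,4)–(23,5): clear
  edge (23,5)–(17,10): clear
  edge (17,10)–(13,3): clear
  midpoint (7,35/2) outside
  → clear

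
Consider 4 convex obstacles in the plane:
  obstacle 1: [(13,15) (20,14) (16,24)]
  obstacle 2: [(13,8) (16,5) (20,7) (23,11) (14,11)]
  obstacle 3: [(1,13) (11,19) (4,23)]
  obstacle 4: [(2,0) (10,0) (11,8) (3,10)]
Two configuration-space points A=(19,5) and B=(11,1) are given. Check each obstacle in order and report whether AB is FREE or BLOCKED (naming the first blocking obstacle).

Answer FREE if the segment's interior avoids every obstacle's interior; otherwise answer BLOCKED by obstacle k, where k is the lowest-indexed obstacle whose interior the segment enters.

FREE

Obstacle 1 [(13,15) (20,14) (16,24)]:
  edge (13,15)–(20,14): clear
  edge (20,14)–(16,24): clear
  edge (16,24)–(13,15): clear
  midpoint (15,3) outside
  → clear
Obstacle 2 [(13,8) (16,5) (20,7) (23,11) (14,11)]:
  edge (13,8)–(16,5): clear
  edge (16,5)–(20,7): clear
  edge (20,7)–(23,11): clear
  edge (23,11)–(14,11): clear
  edge (14,11)–(13,8): clear
  midpoint (15,3) outside
  → clear
Obstacle 3 [(1,13) (11,19) (4,23)]:
  edge (1,13)–(11,19): clear
  edge (11,19)–(4,23): clear
  edge (4,23)–(1,13): clear
  midpoint (15,3) outside
  → clear
Obstacle 4 [(2,0) (10,0) (11,8) (3,10)]:
  edge (2,0)–(10,0): clear
  edge (10,0)–(11,8): clear
  edge (11,8)–(3,10): clear
  edge (3,10)–(2,0): clear
  midpoint (15,3) outside
  → clear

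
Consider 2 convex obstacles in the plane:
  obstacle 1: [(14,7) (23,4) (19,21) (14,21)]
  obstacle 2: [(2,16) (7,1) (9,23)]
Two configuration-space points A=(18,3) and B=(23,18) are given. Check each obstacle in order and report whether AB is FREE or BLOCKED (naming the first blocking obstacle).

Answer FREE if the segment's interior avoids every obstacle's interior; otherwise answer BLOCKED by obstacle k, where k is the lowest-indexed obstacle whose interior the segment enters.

BLOCKED by obstacle 1

Obstacle 1 [(14,7) (23,4) (19,21) (14,21)]:
  edge (14,7)–(23,4): crosses AB
  edge (23,4)–(19,21): crosses AB
  edge (19,21)–(14,21): clear
  edge (14,21)–(14,7): clear
  → BLOCKED
Obstacle 2 [(2,16) (7,1) (9,23)]:
  edge (2,16)–(7,1): clear
  edge (7,1)–(9,23): clear
  edge (9,23)–(2,16): clear
  midpoint (41/2,21/2) outside
  → clear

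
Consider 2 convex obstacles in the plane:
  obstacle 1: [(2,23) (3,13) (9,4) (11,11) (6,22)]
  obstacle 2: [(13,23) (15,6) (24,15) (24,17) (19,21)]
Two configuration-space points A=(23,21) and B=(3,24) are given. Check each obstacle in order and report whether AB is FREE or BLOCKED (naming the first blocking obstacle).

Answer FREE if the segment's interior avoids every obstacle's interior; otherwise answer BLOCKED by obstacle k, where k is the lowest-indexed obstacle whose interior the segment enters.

Obstacle 1 [(2,23) (3,13) (9,4) (11,11) (6,22)]:
  edge (2,23)–(3,13): clear
  edge (3,13)–(9,4): clear
  edge (9,4)–(11,11): clear
  edge (11,11)–(6,22): clear
  edge (6,22)–(2,23): clear
  midpoint (13,45/2) outside
  → clear
Obstacle 2 [(13,23) (15,6) (24,15) (24,17) (19,21)]:
  edge (13,23)–(15,6): crosses AB
  edge (15,6)–(24,15): clear
  edge (24,15)–(24,17): clear
  edge (24,17)–(19,21): clear
  edge (19,21)–(13,23): crosses AB
  → BLOCKED

BLOCKED by obstacle 2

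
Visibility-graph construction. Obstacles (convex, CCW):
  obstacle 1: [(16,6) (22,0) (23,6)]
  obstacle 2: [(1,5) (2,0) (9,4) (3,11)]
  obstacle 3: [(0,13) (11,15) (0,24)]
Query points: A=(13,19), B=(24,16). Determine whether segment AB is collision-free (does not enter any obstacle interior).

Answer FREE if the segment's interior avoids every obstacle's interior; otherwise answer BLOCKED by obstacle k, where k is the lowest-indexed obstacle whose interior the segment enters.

Obstacle 1 [(16,6) (22,0) (23,6)]:
  edge (16,6)–(22,0): clear
  edge (22,0)–(23,6): clear
  edge (23,6)–(16,6): clear
  midpoint (37/2,35/2) outside
  → clear
Obstacle 2 [(1,5) (2,0) (9,4) (3,11)]:
  edge (1,5)–(2,0): clear
  edge (2,0)–(9,4): clear
  edge (9,4)–(3,11): clear
  edge (3,11)–(1,5): clear
  midpoint (37/2,35/2) outside
  → clear
Obstacle 3 [(0,13) (11,15) (0,24)]:
  edge (0,13)–(11,15): clear
  edge (11,15)–(0,24): clear
  edge (0,24)–(0,13): clear
  midpoint (37/2,35/2) outside
  → clear

FREE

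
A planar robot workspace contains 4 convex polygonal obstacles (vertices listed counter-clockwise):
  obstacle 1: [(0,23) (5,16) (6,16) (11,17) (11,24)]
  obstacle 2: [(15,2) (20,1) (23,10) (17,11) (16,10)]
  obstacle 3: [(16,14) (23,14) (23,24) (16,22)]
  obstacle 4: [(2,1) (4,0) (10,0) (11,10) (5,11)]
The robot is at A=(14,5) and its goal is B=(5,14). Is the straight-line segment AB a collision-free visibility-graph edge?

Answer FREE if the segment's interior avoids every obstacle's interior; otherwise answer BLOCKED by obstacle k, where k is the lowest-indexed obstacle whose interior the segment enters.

BLOCKED by obstacle 4

Obstacle 1 [(0,23) (5,16) (6,16) (11,17) (11,24)]:
  edge (0,23)–(5,16): clear
  edge (5,16)–(6,16): clear
  edge (6,16)–(11,17): clear
  edge (11,17)–(11,24): clear
  edge (11,24)–(0,23): clear
  midpoint (19/2,19/2) outside
  → clear
Obstacle 2 [(15,2) (20,1) (23,10) (17,11) (16,10)]:
  edge (15,2)–(20,1): clear
  edge (20,1)–(23,10): clear
  edge (23,10)–(17,11): clear
  edge (17,11)–(16,10): clear
  edge (16,10)–(15,2): clear
  midpoint (19/2,19/2) outside
  → clear
Obstacle 3 [(16,14) (23,14) (23,24) (16,22)]:
  edge (16,14)–(23,14): clear
  edge (23,14)–(23,24): clear
  edge (23,24)–(16,22): clear
  edge (16,22)–(16,14): clear
  midpoint (19/2,19/2) outside
  → clear
Obstacle 4 [(2,1) (4,0) (10,0) (11,10) (5,11)]:
  edge (2,1)–(4,0): clear
  edge (4,0)–(10,0): clear
  edge (10,0)–(11,10): crosses AB
  edge (11,10)–(5,11): crosses AB
  edge (5,11)–(2,1): clear
  → BLOCKED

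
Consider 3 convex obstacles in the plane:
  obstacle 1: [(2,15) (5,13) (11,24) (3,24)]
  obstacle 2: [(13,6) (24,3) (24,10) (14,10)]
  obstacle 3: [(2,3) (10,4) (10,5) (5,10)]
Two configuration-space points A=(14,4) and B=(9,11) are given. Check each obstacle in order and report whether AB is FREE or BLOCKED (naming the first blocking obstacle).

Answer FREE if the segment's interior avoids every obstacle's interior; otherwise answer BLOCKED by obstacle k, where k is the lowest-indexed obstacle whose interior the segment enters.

FREE

Obstacle 1 [(2,15) (5,13) (11,24) (3,24)]:
  edge (2,15)–(5,13): clear
  edge (5,13)–(11,24): clear
  edge (11,24)–(3,24): clear
  edge (3,24)–(2,15): clear
  midpoint (23/2,15/2) outside
  → clear
Obstacle 2 [(13,6) (24,3) (24,10) (14,10)]:
  edge (13,6)–(24,3): clear
  edge (24,3)–(24,10): clear
  edge (24,10)–(14,10): clear
  edge (14,10)–(13,6): clear
  midpoint (23/2,15/2) outside
  → clear
Obstacle 3 [(2,3) (10,4) (10,5) (5,10)]:
  edge (2,3)–(10,4): clear
  edge (10,4)–(10,5): clear
  edge (10,5)–(5,10): clear
  edge (5,10)–(2,3): clear
  midpoint (23/2,15/2) outside
  → clear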